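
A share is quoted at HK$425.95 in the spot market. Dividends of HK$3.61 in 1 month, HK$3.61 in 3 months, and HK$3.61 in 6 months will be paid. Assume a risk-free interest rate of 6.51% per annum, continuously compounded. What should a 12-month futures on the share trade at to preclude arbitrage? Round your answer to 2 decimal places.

HK$443.25

PV(dividends) I = 3.61·e^(−0.0651·1/12) + 3.61·e^(−0.0651·3/12) + 3.61·e^(−0.0651·6/12)
I = 3.5905 + 3.5517 + 3.4944 = 10.6366
F = (S − I)·e^(rT) = (425.95 − 10.6366) · e^(0.0651·12/12)
= 415.3134 · e^0.065100 = 415.3134 × 1.067266 = HK$443.25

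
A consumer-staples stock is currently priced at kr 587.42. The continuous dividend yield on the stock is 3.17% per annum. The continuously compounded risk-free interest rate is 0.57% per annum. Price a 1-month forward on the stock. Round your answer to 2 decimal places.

kr 586.15

F = S·e^((r − q)T) = 587.42 · e^((0.0057 − 0.0317) × 1/12)
= 587.42 · e^-0.002167 = 587.42 × 0.997835
F = kr 586.15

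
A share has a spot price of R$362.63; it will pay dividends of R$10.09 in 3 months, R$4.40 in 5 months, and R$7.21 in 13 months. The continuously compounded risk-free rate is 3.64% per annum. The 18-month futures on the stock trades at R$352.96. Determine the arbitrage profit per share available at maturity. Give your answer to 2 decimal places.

PV(dividends) I = 10.09·e^(−0.0364·3/12) + 4.40·e^(−0.0364·5/12) + 7.21·e^(−0.0364·13/12) = 21.2636
Fair futures F* = (S − I)·e^(rT) = (362.63 − 21.2636)·e^0.054600 = 341.3664 × 1.056118 = 360.5232
Market R$352.96 < fair 360.5232: forward underpriced → reverse cash-and-carry (short the stock, invest proceeds at r, pay the dividends, go long the forward).
Profit at T = |F_mkt − F*| = |352.96 − 360.5232| = R$7.56 per share

R$7.56 per share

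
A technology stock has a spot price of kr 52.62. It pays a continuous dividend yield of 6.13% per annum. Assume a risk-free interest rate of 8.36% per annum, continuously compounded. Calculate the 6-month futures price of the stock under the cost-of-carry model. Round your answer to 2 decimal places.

kr 53.21

F = S·e^((r − q)T) = 52.62 · e^((0.0836 − 0.0613) × 6/12)
= 52.62 · e^0.011150 = 52.62 × 1.011212
F = kr 53.21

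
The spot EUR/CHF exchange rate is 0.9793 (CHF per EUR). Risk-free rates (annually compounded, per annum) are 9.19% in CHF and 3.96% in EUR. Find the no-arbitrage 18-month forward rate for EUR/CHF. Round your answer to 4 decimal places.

1.0541

By covered interest parity, F = S · (1+r_CHF)^T / (1+r_EUR)^T
= 0.9793 × 1.140970 / 1.059984 = 0.9793 × 1.076403
F = 1.0541 CHF per EUR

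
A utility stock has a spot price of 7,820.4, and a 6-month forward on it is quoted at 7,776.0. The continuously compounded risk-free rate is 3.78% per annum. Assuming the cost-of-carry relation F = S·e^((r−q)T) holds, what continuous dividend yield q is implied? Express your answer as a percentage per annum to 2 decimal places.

From F = S·e^((r−q)T): (r − q) = ln(F/S)/T
ln(7776.0/7820.4) = ln(0.994323) = -0.005693
(r − q) = -0.005693 / (6/12) = -0.011386
q = r − ln(F/S)/T = 0.0378 + 0.011386 = 0.049186
q = 4.92%

4.92%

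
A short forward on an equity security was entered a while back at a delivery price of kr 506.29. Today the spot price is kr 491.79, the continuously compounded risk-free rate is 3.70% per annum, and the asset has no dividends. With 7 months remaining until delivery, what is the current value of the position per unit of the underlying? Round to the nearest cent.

kr 3.69

Current fair forward for the remaining 7 months: F = S·e^(r·T), r = 0.0370
F = 491.79 · e^(0.0370 × 7/12) = 491.79 × 1.021818 = 502.5199
Value of long forward = (F − K)·e^(−rT) = (502.5199 − 506.29) · e^(−0.0370·7/12)
= -3.7701 × 0.978648 = -3.69
Short position value = −(long value) = kr 3.69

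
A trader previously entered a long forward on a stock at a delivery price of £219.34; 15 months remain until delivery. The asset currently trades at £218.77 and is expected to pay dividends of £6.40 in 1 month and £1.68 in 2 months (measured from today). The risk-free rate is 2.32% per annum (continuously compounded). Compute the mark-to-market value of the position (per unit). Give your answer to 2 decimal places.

PV(remaining dividends) I = 6.40·e^(−0.0232·1/12) + 1.68·e^(−0.0232·2/12) = 8.0612
Current forward F = (S − I)·e^(rT) = (218.77 − 8.0612)·e^(0.0232·15/12) = 210.7088 × 1.029425 = 216.9089
Value (long) = (F − K)·e^(−rT) = (216.9089 − 219.34) × 0.971416 = -2.3616
Value = -£2.36

-£2.36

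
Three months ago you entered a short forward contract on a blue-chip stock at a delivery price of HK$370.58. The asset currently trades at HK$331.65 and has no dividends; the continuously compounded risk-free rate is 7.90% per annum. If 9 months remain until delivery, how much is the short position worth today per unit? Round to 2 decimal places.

HK$17.61

Current fair forward for the remaining 9 months: F = S·e^(r·T), r = 0.0790
F = 331.65 · e^(0.0790 × 9/12) = 331.65 × 1.061040 = 351.8939
Value of long forward = (F − K)·e^(−rT) = (351.8939 − 370.58) · e^(−0.0790·9/12)
= -18.6861 × 0.942471 = -17.61
Short position value = −(long value) = HK$17.61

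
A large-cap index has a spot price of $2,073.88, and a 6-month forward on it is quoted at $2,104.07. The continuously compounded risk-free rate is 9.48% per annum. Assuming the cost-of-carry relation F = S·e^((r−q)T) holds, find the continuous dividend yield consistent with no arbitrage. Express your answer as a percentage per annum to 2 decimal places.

From F = S·e^((r−q)T): (r − q) = ln(F/S)/T
ln(2104.07/2073.88) = ln(1.014557) = 0.014452
(r − q) = 0.014452 / (6/12) = 0.028904
q = r − ln(F/S)/T = 0.0948 − 0.028904 = 0.065896
q = 6.59%

6.59%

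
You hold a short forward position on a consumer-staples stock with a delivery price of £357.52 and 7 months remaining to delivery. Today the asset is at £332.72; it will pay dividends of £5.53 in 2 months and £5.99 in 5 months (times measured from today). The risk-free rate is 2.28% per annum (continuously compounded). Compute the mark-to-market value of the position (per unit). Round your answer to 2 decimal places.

PV(remaining dividends) I = 5.53·e^(−0.0228·2/12) + 5.99·e^(−0.0228·5/12) = 11.4424
Current forward F = (S − I)·e^(rT) = (332.72 − 11.4424)·e^(0.0228·7/12) = 321.2776 × 1.013389 = 325.5792
Value (long) = (F − K)·e^(−rT) = (325.5792 − 357.52) × 0.986788 = -31.5188
Short position value = −(long value) = £31.52

£31.52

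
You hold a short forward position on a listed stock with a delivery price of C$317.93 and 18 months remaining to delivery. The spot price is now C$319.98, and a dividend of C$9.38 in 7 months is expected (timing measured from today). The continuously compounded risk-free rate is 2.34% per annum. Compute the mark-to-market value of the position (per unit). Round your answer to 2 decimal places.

PV(remaining dividends) I = 9.38·e^(−0.0234·7/12) = 9.2528
Current forward F = (S − I)·e^(rT) = (319.98 − 9.2528)·e^(0.0234·18/12) = 310.7272 × 1.035723 = 321.8273
Value (long) = (F − K)·e^(−rT) = (321.8273 − 317.93) × 0.965509 = 3.7629
Short position value = −(long value) = -C$3.76

-C$3.76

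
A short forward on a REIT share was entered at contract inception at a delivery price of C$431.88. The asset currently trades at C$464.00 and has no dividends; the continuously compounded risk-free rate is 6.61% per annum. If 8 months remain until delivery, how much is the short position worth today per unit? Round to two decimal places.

Current fair forward for the remaining 8 months: F = S·e^(r·T), r = 0.0661
F = 464.00 · e^(0.0661 × 8/12) = 464.00 × 1.045052 = 484.9041
Value of long forward = (F − K)·e^(−rT) = (484.9041 − 431.88) · e^(−0.0661·8/12)
= 53.0241 × 0.956890 = 50.74
Short position value = −(long value) = -C$50.74

-C$50.74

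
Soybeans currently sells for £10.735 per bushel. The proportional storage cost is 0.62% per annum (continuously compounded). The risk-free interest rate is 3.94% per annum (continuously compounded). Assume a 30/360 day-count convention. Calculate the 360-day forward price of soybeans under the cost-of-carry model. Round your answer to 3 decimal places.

Net carry = r + u − y = 0.0394 + 0.0062 − 0.0000 = 0.0456
F = S·e^((r+u−y)T) = 10.735 · e^(0.0456 × 360/360) = 10.735 · e^0.045600
= 10.735 × 1.046656 = £11.236 per bushel

£11.236 per bushel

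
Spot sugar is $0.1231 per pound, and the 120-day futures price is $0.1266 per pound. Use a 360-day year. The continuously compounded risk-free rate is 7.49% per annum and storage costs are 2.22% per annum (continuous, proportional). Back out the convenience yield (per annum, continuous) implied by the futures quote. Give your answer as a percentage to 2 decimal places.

1.30%

F = S·e^((r+u−y)T) ⇒ (r+u−y) = ln(F/S)/T
ln(0.1266/0.1231) = 0.028035; /T ⇒ 0.084105
y = r + u − ln(F/S)/T = 0.0749 + 0.0222 − 0.084105 = 0.012995
y = 1.30%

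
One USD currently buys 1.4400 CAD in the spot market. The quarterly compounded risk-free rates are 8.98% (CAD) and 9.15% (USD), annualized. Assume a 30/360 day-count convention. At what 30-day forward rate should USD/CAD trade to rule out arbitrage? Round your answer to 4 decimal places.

By covered interest parity, F = S · (1+r_CAD/4)^(4T) / (1+r_USD/4)^(4T)
= 1.4400 × 1.007428 / 1.007568 = 1.4400 × 0.999861
F = 1.4398 CAD per USD

1.4398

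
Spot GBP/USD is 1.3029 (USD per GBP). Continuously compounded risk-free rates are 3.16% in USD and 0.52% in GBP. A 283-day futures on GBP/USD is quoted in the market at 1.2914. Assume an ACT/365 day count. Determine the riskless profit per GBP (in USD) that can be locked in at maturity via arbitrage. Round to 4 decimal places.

0.0384 per GBP (in USD)

Fair futures: F* = S·e^(carry·T), with carry = (r_USD − r_GBP) = 0.0316 − 0.0052 = 0.0264
F* = 1.3029 · e^(0.0264 × 283/365) = 1.3029 · e^0.020469 = 1.3029 × 1.020680 = 1.3298
Market 1.2914 < fair 1.3298: forward underpriced → reverse cash-and-carry (short spot, go long the forward).
At maturity, profit = |F_mkt − F*| = |1.2914 − 1.3298| = 0.0384 per GBP (in USD)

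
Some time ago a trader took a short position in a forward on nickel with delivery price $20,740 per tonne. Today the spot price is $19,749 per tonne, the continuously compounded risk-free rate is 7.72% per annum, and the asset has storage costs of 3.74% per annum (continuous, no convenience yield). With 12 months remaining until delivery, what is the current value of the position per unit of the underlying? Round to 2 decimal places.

Current fair forward for the remaining 12 months: F = S·e^((r + u)·T), (r + u) = 0.0772 + 0.0374 = 0.1146
F = 19749 · e^(0.1146 × 12/12) = 19749 × 1.12142478 = 22147.0180
Value of long forward = (F − K)·e^(−rT) = (22147.0180 − 20740) · e^(−0.0772·12/12)
= 1407.0180 × 0.92570469 = 1302.48
Short position value = −(long value) = -$1302.48

-$1302.48 per tonne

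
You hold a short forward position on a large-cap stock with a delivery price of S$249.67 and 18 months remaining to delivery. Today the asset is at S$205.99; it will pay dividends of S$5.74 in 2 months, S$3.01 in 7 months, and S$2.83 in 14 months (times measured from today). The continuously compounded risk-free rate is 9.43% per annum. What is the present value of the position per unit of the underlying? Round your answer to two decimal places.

S$21.78

PV(remaining dividends) I = 5.74·e^(−0.0943·2/12) + 3.01·e^(−0.0943·7/12) + 2.83·e^(−0.0943·14/12) = 11.0346
Current forward F = (S − I)·e^(rT) = (205.99 − 11.0346)·e^(0.0943·18/12) = 194.9554 × 1.151943 = 224.5775
Value (long) = (F − K)·e^(−rT) = (224.5775 − 249.67) × 0.868099 = -21.7828
Short position value = −(long value) = S$21.78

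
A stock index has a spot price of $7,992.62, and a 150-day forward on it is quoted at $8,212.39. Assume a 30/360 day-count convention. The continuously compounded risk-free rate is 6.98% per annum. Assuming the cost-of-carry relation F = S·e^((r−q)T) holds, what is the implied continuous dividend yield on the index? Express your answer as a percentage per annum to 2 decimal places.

0.47%

From F = S·e^((r−q)T): (r − q) = ln(F/S)/T
ln(8212.39/7992.62) = ln(1.027497) = 0.027126
(r − q) = 0.027126 / (150/360) = 0.065102
q = r − ln(F/S)/T = 0.0698 − 0.065102 = 0.004698
q = 0.47%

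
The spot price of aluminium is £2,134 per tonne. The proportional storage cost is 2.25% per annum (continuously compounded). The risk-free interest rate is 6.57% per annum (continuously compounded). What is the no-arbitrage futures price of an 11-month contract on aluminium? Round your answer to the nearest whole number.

£2,314 per tonne

Net carry = r + u − y = 0.0657 + 0.0225 − 0.0000 = 0.0882
F = S·e^((r+u−y)T) = 2134 · e^(0.0882 × 11/12) = 2134 · e^0.080850
= 2134 × 1.084208 = £2,314 per tonne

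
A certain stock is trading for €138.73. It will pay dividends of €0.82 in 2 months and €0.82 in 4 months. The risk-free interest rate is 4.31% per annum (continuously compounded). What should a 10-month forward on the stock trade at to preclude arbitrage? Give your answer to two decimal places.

€142.12

PV(dividends) I = 0.82·e^(−0.0431·2/12) + 0.82·e^(−0.0431·4/12)
I = 0.8141 + 0.8083 = 1.6224
F = (S − I)·e^(rT) = (138.73 − 1.6224) · e^(0.0431·10/12)
= 137.1076 · e^0.035917 = 137.1076 × 1.036570 = €142.12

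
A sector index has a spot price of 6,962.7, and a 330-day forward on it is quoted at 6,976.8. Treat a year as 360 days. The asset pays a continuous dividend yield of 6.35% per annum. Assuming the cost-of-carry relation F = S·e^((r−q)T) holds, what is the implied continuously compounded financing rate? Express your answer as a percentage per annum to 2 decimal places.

From F = S·e^((r−q)T): (r − q) = ln(F/S)/T
ln(6976.8/6962.7) = ln(1.002025) = 0.002023
(r − q) = 0.002023 / (330/360) = 0.002207
r = ln(F/S)/T + q = 0.002207 + 0.0635 = 0.065707
r = 6.57%

6.57%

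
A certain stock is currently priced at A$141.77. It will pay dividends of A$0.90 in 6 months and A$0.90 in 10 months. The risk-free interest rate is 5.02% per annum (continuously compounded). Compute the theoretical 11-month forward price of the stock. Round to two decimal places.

PV(dividends) I = 0.90·e^(−0.0502·6/12) + 0.90·e^(−0.0502·10/12)
I = 0.8777 + 0.8631 = 1.7408
F = (S − I)·e^(rT) = (141.77 − 1.7408) · e^(0.0502·11/12)
= 140.0292 · e^0.046017 = 140.0292 × 1.047092 = A$146.62

A$146.62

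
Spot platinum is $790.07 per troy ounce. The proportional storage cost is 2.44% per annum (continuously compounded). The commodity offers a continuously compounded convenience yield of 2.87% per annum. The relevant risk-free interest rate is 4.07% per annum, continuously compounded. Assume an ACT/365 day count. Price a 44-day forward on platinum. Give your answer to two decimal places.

$793.54 per troy ounce

Net carry = r + u − y = 0.0407 + 0.0244 − 0.0287 = 0.0364
F = S·e^((r+u−y)T) = 790.07 · e^(0.0364 × 44/365) = 790.07 · e^0.004388
= 790.07 × 1.004398 = $793.54 per troy ounce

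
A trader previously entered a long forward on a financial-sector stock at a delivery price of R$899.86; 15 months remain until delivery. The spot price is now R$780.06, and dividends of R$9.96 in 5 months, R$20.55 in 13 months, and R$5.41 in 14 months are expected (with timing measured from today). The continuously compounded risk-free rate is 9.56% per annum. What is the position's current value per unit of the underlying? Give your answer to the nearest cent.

-R$51.38

PV(remaining dividends) I = 9.96·e^(−0.0956·5/12) + 20.55·e^(−0.0956·13/12) + 5.41·e^(−0.0956·14/12) = 32.9383
Current forward F = (S − I)·e^(rT) = (780.06 − 32.9383)·e^(0.0956·15/12) = 747.1217 × 1.126933 = 841.9561
Value (long) = (F − K)·e^(−rT) = (841.9561 − 899.86) × 0.887364 = -51.3818
Value = -R$51.38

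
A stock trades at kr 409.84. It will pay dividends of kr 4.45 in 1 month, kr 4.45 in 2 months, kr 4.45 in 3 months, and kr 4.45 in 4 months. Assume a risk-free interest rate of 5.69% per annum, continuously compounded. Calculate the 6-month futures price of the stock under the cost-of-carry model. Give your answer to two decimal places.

kr 403.57

PV(dividends) I = 4.45·e^(−0.0569·1/12) + 4.45·e^(−0.0569·2/12) + 4.45·e^(−0.0569·3/12) + 4.45·e^(−0.0569·4/12)
I = 4.4289 + 4.4080 + 4.3871 + 4.3664 = 17.5904
F = (S − I)·e^(rT) = (409.84 − 17.5904) · e^(0.0569·6/12)
= 392.2496 · e^0.028450 = 392.2496 × 1.028859 = kr 403.57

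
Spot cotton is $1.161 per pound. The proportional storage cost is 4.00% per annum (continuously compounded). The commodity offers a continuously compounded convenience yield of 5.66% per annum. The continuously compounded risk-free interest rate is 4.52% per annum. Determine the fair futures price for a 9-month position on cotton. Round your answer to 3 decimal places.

$1.186 per pound

Net carry = r + u − y = 0.0452 + 0.0400 − 0.0566 = 0.0286
F = S·e^((r+u−y)T) = 1.161 · e^(0.0286 × 9/12) = 1.161 · e^0.021450
= 1.161 × 1.021682 = $1.186 per pound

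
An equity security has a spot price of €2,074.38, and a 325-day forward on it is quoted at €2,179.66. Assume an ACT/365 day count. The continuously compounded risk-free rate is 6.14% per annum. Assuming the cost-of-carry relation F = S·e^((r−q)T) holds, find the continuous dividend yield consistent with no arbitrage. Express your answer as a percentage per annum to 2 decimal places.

From F = S·e^((r−q)T): (r − q) = ln(F/S)/T
ln(2179.66/2074.38) = ln(1.050753) = 0.049507
(r − q) = 0.049507 / (325/365) = 0.055600
q = r − ln(F/S)/T = 0.0614 − 0.055600 = 0.005800
q = 0.58%

0.58%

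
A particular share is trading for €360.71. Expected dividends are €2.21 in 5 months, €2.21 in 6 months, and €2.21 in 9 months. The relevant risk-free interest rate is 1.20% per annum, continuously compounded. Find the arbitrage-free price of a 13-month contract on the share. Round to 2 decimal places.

€358.76

PV(dividends) I = 2.21·e^(−0.0120·5/12) + 2.21·e^(−0.0120·6/12) + 2.21·e^(−0.0120·9/12)
I = 2.1990 + 2.1968 + 2.1902 = 6.5860
F = (S − I)·e^(rT) = (360.71 − 6.5860) · e^(0.0120·13/12)
= 354.1240 · e^0.013000 = 354.1240 × 1.013085 = €358.76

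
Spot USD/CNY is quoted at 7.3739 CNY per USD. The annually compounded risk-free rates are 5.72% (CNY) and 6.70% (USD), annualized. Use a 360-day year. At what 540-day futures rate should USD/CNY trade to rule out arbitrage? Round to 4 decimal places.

By covered interest parity, F = S · (1+r_CNY)^T / (1+r_USD)^T
= 7.3739 × 1.087015 / 1.102165 = 7.3739 × 0.986254
F = 7.2725 CNY per USD

7.2725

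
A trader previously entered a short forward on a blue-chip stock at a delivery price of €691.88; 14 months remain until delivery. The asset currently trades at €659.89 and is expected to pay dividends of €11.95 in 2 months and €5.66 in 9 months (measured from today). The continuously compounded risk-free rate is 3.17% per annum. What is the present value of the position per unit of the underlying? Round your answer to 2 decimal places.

PV(remaining dividends) I = 11.95·e^(−0.0317·2/12) + 5.66·e^(−0.0317·9/12) = 17.4141
Current forward F = (S − I)·e^(rT) = (659.89 − 17.4141)·e^(0.0317·14/12) = 642.4759 × 1.037676 = 666.6818
Value (long) = (F − K)·e^(−rT) = (666.6818 − 691.88) × 0.963692 = -24.2833
Short position value = −(long value) = €24.28

€24.28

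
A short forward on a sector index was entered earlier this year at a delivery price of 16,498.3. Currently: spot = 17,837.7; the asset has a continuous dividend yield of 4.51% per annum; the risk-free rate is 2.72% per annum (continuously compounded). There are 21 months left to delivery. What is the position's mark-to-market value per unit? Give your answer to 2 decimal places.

Current fair forward for the remaining 21 months: F = S·e^((r − q)·T), (r − q) = 0.0272 − 0.0451 = -0.0179
F = 17837.7 · e^(-0.0179 × 21/12) = 17837.7 × 0.96916054 = 17287.5950
Value of long forward = (F − K)·e^(−rT) = (17287.5950 − 16498.3) · e^(−0.0272·21/12)
= 789.2950 × 0.95351512 = 752.60
Short position value = −(long value) = -752.60

-752.60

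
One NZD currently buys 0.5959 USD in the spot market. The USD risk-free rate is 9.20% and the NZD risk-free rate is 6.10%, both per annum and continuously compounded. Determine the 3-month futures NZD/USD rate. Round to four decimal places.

0.6005

F = S·e^((r_USD − r_NZD)T) = 0.5959 · e^((0.0920 − 0.0610) × 3/12)
= 0.5959 · e^0.007750 = 0.5959 × 1.007780
F = 0.6005 USD per NZD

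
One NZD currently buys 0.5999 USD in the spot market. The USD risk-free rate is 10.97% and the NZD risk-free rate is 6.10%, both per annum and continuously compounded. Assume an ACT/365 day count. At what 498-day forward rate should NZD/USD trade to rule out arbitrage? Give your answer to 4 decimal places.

F = S·e^((r_USD − r_NZD)T) = 0.5999 · e^((0.1097 − 0.0610) × 498/365)
= 0.5999 · e^0.066445 = 0.5999 × 1.068702
F = 0.6411 USD per NZD

0.6411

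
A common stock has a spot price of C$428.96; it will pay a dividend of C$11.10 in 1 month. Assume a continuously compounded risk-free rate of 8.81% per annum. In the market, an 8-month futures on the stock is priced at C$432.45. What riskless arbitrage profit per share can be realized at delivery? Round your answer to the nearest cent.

C$10.77 per share

PV(dividends) I = 11.10·e^(−0.0881·1/12) = 11.0188
Fair futures F* = (S − I)·e^(rT) = (428.96 − 11.0188)·e^0.058733 = 417.9412 × 1.060492 = 443.2233
Market C$432.45 < fair 443.2233: forward underpriced → reverse cash-and-carry (short the stock, invest proceeds at r, pay the dividends, go long the forward).
Profit at T = |F_mkt − F*| = |432.45 − 443.2233| = C$10.77 per share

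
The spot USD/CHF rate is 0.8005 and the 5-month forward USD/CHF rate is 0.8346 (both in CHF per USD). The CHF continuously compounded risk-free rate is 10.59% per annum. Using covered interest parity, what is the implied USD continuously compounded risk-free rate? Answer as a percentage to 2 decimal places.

0.58%

F = S·e^((r_CHF − r_USD)T) ⇒ r_USD = r_CHF − ln(F/S)/T
ln(0.8346/0.8005) = 0.041716; /(5/12) = 0.100118
r_USD = 0.1059 − 0.100118 = 0.005782
r_USD = 0.58%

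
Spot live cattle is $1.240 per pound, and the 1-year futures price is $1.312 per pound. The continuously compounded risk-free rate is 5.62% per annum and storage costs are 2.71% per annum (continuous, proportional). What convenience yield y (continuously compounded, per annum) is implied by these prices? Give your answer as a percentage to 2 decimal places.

F = S·e^((r+u−y)T) ⇒ (r+u−y) = ln(F/S)/T
ln(1.312/1.240) = 0.056441; /T ⇒ 0.056441
y = r + u − ln(F/S)/T = 0.0562 + 0.0271 − 0.056441 = 0.026859
y = 2.69%

2.69%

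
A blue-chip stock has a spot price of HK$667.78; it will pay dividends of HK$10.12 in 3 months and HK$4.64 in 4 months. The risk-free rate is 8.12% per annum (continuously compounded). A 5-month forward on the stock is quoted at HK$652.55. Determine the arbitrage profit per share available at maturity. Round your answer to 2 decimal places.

HK$23.28 per share

PV(dividends) I = 10.12·e^(−0.0812·3/12) + 4.64·e^(−0.0812·4/12) = 14.4327
Fair forward F* = (S − I)·e^(rT) = (667.78 − 14.4327)·e^0.033833 = 653.3473 × 1.034412 = 675.8303
Market HK$652.55 < fair 675.8303: forward underpriced → reverse cash-and-carry (short the stock, invest proceeds at r, pay the dividends, go long the forward).
Profit at T = |F_mkt − F*| = |652.55 − 675.8303| = HK$23.28 per share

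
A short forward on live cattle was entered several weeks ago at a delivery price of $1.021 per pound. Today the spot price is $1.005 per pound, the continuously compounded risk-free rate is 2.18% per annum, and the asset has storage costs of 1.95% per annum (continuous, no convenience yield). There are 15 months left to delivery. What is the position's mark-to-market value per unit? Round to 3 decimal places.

-$0.036 per pound

Current fair forward for the remaining 15 months: F = S·e^((r + u)·T), (r + u) = 0.0218 + 0.0195 = 0.0413
F = 1.005 · e^(0.0413 × 15/12) = 1.005 × 1.052981 = 1.0582
Value of long forward = (F − K)·e^(−rT) = (1.0582 − 1.021) · e^(−0.0218·15/12)
= 0.0372 × 0.973118 = 0.036
Short position value = −(long value) = -$0.036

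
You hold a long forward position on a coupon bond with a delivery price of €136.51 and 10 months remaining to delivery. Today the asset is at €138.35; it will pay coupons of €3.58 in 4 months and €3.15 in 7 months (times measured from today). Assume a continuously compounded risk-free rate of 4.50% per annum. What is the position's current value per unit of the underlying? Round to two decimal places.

€0.27

PV(remaining coupons) I = 3.58·e^(−0.0450·4/12) + 3.15·e^(−0.0450·7/12) = 6.5951
Current forward F = (S − I)·e^(rT) = (138.35 − 6.5951)·e^(0.0450·10/12) = 131.7549 × 1.038212 = 136.7895
Value (long) = (F − K)·e^(−rT) = (136.7895 − 136.51) × 0.963194 = 0.2692
Value = €0.27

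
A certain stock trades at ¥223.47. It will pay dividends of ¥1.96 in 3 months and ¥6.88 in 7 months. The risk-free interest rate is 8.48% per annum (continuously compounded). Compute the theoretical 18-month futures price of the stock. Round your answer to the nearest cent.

PV(dividends) I = 1.96·e^(−0.0848·3/12) + 6.88·e^(−0.0848·7/12)
I = 1.9189 + 6.5479 = 8.4668
F = (S − I)·e^(rT) = (223.47 − 8.4668) · e^(0.0848·18/12)
= 215.0032 · e^0.127200 = 215.0032 × 1.135644 = ¥244.17

¥244.17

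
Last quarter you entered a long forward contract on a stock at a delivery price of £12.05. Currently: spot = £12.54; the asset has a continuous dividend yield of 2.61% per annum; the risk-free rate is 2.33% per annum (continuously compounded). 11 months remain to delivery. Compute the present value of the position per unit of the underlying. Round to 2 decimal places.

Current fair forward for the remaining 11 months: F = S·e^((r − q)·T), (r − q) = 0.0233 − 0.0261 = -0.0028
F = 12.54 · e^(-0.0028 × 11/12) = 12.54 × 0.997437 = 12.5079
Value of long forward = (F − K)·e^(−rT) = (12.5079 − 12.05) · e^(−0.0233·11/12)
= 0.4579 × 0.978868 = 0.45

£0.45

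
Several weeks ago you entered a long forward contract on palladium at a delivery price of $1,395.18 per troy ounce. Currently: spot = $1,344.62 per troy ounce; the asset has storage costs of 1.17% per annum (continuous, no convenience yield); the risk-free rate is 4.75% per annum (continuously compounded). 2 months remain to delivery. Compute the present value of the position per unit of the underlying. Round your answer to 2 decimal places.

-$36.93 per troy ounce

Current fair forward for the remaining 2 months: F = S·e^((r + u)·T), (r + u) = 0.0475 + 0.0117 = 0.0592
F = 1344.62 · e^(0.0592 × 2/12) = 1344.62 × 1.00991550 = 1357.9526
Value of long forward = (F − K)·e^(−rT) = (1357.9526 − 1395.18) · e^(−0.0475·2/12)
= -37.2274 × 0.99211459 = -36.93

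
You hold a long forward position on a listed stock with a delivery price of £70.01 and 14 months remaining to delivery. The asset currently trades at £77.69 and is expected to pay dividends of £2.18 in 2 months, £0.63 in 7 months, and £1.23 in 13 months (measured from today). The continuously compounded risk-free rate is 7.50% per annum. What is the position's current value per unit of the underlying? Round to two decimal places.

£9.66

PV(remaining dividends) I = 2.18·e^(−0.0750·2/12) + 0.63·e^(−0.0750·7/12) + 1.23·e^(−0.0750·13/12) = 3.8900
Current forward F = (S − I)·e^(rT) = (77.69 − 3.8900)·e^(0.0750·14/12) = 73.8000 × 1.091442 = 80.5484
Value (long) = (F − K)·e^(−rT) = (80.5484 − 70.01) × 0.916219 = 9.6555
Value = £9.66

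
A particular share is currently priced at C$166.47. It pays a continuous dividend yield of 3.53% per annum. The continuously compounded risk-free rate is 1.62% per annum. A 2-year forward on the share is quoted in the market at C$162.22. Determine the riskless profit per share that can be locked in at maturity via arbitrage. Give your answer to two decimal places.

C$1.99 per share

Fair forward: F* = S·e^(carry·T), with carry = (r − q) = 0.0162 − 0.0353 = -0.0191
F* = 166.47 · e^(-0.0191 × 2) = 166.47 · e^-0.038200 = 166.47 × 0.962520 = C$160.2307
Market C$162.22 > fair C$160.2307: forward overpriced → cash-and-carry (buy spot, short the forward).
At maturity, profit = |F_mkt − F*| = |162.22 − 160.2307| = C$1.99 per share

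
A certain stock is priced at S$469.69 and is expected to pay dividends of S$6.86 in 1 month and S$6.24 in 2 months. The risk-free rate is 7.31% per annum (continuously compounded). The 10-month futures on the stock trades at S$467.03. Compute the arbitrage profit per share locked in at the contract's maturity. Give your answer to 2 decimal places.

PV(dividends) I = 6.86·e^(−0.0731·1/12) + 6.24·e^(−0.0731·2/12) = 12.9828
Fair futures F* = (S − I)·e^(rT) = (469.69 − 12.9828)·e^0.060917 = 456.7072 × 1.062811 = 485.3934
Market S$467.03 < fair 485.3934: forward underpriced → reverse cash-and-carry (short the stock, invest proceeds at r, pay the dividends, go long the forward).
Profit at T = |F_mkt − F*| = |467.03 − 485.3934| = S$18.36 per share

S$18.36 per share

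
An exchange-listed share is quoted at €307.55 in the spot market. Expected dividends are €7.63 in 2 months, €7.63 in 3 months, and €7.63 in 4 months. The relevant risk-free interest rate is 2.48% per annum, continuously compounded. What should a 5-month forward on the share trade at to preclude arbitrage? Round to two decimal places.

PV(dividends) I = 7.63·e^(−0.0248·2/12) + 7.63·e^(−0.0248·3/12) + 7.63·e^(−0.0248·4/12)
I = 7.5985 + 7.5828 + 7.5672 = 22.7485
F = (S − I)·e^(rT) = (307.55 − 22.7485) · e^(0.0248·5/12)
= 284.8015 · e^0.010333 = 284.8015 × 1.010387 = €287.76

€287.76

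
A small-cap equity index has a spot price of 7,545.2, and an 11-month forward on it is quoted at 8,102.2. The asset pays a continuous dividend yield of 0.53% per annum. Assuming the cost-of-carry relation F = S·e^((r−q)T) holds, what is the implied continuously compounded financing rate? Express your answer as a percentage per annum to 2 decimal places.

From F = S·e^((r−q)T): (r − q) = ln(F/S)/T
ln(8102.2/7545.2) = ln(1.073822) = 0.071224
(r − q) = 0.071224 / (11/12) = 0.077699
r = ln(F/S)/T + q = 0.077699 + 0.0053 = 0.082999
r = 8.30%

8.30%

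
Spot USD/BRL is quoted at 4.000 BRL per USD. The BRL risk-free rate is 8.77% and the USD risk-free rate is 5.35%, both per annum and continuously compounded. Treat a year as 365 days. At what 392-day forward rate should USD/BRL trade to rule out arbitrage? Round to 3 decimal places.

F = S·e^((r_BRL − r_USD)T) = 4.000 · e^((0.0877 − 0.0535) × 392/365)
= 4.000 · e^0.036730 = 4.000 × 1.037413
F = 4.150 BRL per USD

4.150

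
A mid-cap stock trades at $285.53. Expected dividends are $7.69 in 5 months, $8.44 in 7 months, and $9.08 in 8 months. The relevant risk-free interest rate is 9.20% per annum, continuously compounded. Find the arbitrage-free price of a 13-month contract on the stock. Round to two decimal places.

PV(dividends) I = 7.69·e^(−0.0920·5/12) + 8.44·e^(−0.0920·7/12) + 9.08·e^(−0.0920·8/12)
I = 7.4008 + 7.9990 + 8.5398 = 23.9396
F = (S − I)·e^(rT) = (285.53 − 23.9396) · e^(0.0920·13/12)
= 261.5904 · e^0.099667 = 261.5904 × 1.104803 = $289.01

$289.01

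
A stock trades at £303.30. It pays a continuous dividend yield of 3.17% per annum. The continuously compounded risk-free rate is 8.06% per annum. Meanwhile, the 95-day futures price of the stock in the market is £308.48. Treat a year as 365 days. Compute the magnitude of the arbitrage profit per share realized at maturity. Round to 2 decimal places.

Fair futures: F* = S·e^(carry·T), with carry = (r − q) = 0.0806 − 0.0317 = 0.0489
F* = 303.30 · e^(0.0489 × 95/365) = 303.30 · e^0.012727 = 303.30 × 1.012808 = £307.1847
Market £308.48 > fair £307.1847: forward overpriced → cash-and-carry (buy spot, short the forward).
At maturity, profit = |F_mkt − F*| = |308.48 − 307.1847| = £1.30 per share

£1.30 per share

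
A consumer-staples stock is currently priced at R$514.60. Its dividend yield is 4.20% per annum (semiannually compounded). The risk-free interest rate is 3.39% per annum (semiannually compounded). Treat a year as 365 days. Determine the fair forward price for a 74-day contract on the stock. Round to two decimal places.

R$513.77

F = S · (1+r/2)^(2T) / (1+q/2)^(2T)
= 514.60 × 1.006839 / 1.008462 = 514.60 × 0.998391
F = R$513.77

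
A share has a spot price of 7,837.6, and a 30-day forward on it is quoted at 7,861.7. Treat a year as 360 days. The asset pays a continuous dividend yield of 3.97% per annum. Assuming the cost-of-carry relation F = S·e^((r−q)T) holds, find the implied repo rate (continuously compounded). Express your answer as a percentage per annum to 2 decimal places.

From F = S·e^((r−q)T): (r − q) = ln(F/S)/T
ln(7861.7/7837.6) = ln(1.003075) = 0.003070
(r − q) = 0.003070 / (30/360) = 0.036840
r = ln(F/S)/T + q = 0.036840 + 0.0397 = 0.076540
r = 7.65%

7.65%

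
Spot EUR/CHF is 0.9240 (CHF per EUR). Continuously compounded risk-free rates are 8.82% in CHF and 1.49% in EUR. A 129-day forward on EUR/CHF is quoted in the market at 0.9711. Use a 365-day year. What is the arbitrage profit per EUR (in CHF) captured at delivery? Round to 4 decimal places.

0.0229 per EUR (in CHF)

Fair forward: F* = S·e^(carry·T), with carry = (r_CHF − r_EUR) = 0.0882 − 0.0149 = 0.0733
F* = 0.9240 · e^(0.0733 × 129/365) = 0.9240 · e^0.025906 = 0.9240 × 1.026244 = 0.9482
Market 0.9711 > fair 0.9482: forward overpriced → cash-and-carry (buy spot, short the forward).
At maturity, profit = |F_mkt − F*| = |0.9711 − 0.9482| = 0.0229 per EUR (in CHF)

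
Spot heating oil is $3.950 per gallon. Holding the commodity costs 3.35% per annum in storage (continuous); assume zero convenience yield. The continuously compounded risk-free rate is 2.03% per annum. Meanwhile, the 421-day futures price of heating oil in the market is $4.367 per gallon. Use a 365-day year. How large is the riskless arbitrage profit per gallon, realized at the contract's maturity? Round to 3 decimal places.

$0.164 per gallon

Fair futures: F* = S·e^(carry·T), with carry = (r + u) = 0.0203 + 0.0335 = 0.0538
F* = 3.950 · e^(0.0538 × 421/365) = 3.950 · e^0.062054 = 3.950 × 1.064020 = $4.2029
Market $4.367 > fair $4.2029: forward overpriced → cash-and-carry (buy spot, short the forward).
At maturity, profit = |F_mkt − F*| = |4.367 − 4.2029| = $0.164 per gallon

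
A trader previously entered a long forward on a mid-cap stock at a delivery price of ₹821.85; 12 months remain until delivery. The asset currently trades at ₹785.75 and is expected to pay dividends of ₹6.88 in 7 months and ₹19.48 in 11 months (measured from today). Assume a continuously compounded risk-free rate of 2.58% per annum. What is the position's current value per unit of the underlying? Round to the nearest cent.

-₹40.97

PV(remaining dividends) I = 6.88·e^(−0.0258·7/12) + 19.48·e^(−0.0258·11/12) = 25.8019
Current forward F = (S − I)·e^(rT) = (785.75 − 25.8019)·e^(0.0258·12/12) = 759.9481 × 1.026136 = 779.8101
Value (long) = (F − K)·e^(−rT) = (779.8101 − 821.85) × 0.974530 = -40.9691
Value = -₹40.97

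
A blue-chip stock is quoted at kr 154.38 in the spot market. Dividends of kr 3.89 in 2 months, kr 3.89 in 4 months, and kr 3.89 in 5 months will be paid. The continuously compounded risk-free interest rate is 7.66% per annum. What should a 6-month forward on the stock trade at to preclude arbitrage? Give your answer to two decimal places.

PV(dividends) I = 3.89·e^(−0.0766·2/12) + 3.89·e^(−0.0766·4/12) + 3.89·e^(−0.0766·5/12)
I = 3.8407 + 3.7919 + 3.7678 = 11.4004
F = (S − I)·e^(rT) = (154.38 − 11.4004) · e^(0.0766·6/12)
= 142.9796 · e^0.038300 = 142.9796 × 1.039043 = kr 148.56

kr 148.56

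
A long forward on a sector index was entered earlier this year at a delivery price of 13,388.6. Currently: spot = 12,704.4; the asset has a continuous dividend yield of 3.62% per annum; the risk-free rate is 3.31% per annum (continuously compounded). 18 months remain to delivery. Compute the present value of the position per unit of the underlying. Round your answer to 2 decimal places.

-707.14

Current fair forward for the remaining 18 months: F = S·e^((r − q)·T), (r − q) = 0.0331 − 0.0362 = -0.0031
F = 12704.4 · e^(-0.0031 × 18/12) = 12704.4 × 0.99536079 = 12645.4616
Value of long forward = (F − K)·e^(−rT) = (12645.4616 − 13388.6) · e^(−0.0331·18/12)
= -743.1384 × 0.95156241 = -707.14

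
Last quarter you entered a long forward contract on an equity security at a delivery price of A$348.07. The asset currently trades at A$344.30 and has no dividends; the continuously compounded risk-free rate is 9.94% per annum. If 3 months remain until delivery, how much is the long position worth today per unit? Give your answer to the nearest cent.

A$4.77

Current fair forward for the remaining 3 months: F = S·e^(r·T), r = 0.0994
F = 344.30 · e^(0.0994 × 3/12) = 344.30 × 1.025161 = 352.9629
Value of long forward = (F − K)·e^(−rT) = (352.9629 − 348.07) · e^(−0.0994·3/12)
= 4.8929 × 0.975456 = 4.77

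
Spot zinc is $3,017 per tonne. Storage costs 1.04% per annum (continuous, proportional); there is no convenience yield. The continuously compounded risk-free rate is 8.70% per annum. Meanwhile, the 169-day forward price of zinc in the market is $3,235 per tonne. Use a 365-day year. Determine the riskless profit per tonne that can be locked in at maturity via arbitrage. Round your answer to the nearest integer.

Fair forward: F* = S·e^(carry·T), with carry = (r + u) = 0.0870 + 0.0104 = 0.0974
F* = 3017 · e^(0.0974 × 169/365) = 3017 · e^0.045098 = 3017 × 1.046130 = $3156.1742
Market $3235 > fair $3156.1742: forward overpriced → cash-and-carry (buy spot, short the forward).
At maturity, profit = |F_mkt − F*| = |3235 − 3156.1742| = $79 per tonne

$79 per tonne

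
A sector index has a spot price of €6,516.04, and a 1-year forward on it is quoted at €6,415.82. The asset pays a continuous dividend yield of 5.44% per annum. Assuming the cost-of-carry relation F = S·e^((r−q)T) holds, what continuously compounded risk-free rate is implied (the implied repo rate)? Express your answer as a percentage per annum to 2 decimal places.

From F = S·e^((r−q)T): (r − q) = ln(F/S)/T
ln(6415.82/6516.04) = ln(0.984619) = -0.015501
(r − q) = -0.015501 / (1) = -0.015501
r = ln(F/S)/T + q = -0.015501 + 0.0544 = 0.038899
r = 3.89%

3.89%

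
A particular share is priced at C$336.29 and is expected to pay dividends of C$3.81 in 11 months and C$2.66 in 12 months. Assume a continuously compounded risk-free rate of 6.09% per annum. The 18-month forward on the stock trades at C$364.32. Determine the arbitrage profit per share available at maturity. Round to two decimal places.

PV(dividends) I = 3.81·e^(−0.0609·11/12) + 2.66·e^(−0.0609·12/12) = 6.1060
Fair forward F* = (S − I)·e^(rT) = (336.29 − 6.1060)·e^0.091350 = 330.1840 × 1.095652 = 361.7668
Market C$364.32 > fair 361.7668: forward overpriced → cash-and-carry (borrow at r, buy the stock and collect the dividends, short the forward).
Profit at T = |F_mkt − F*| = |364.32 − 361.7668| = C$2.55 per share

C$2.55 per share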